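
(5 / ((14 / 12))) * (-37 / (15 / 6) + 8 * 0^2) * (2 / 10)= -444 / 35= -12.69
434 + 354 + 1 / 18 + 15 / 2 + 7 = 7223 / 9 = 802.56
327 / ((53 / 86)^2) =2418492 / 2809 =860.98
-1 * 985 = -985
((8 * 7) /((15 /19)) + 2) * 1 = 1094 /15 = 72.93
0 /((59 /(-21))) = 0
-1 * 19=-19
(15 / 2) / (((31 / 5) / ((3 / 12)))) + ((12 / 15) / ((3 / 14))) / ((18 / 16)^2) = 979957 / 301320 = 3.25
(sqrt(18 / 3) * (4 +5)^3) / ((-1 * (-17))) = 729 * sqrt(6) / 17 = 105.04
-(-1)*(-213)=-213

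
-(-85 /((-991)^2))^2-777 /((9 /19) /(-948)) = 1499805927213607971 /964483090561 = 1555036.00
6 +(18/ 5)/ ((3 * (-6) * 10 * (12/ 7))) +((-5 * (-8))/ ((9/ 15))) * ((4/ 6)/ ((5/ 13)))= 121.54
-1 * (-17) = 17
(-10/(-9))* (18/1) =20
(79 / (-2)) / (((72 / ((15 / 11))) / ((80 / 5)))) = -11.97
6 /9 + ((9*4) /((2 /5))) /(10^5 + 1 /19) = 3805132 /5700003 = 0.67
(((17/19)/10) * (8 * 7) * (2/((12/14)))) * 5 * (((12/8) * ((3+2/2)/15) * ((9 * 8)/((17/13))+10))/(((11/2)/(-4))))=-3468416/3135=-1106.35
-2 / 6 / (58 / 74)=-37 / 87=-0.43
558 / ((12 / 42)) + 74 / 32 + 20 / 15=93919 / 48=1956.65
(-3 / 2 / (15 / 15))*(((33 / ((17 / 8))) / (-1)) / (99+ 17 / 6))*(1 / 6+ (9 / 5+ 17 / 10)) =8712 / 10387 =0.84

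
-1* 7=-7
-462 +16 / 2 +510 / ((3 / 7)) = 736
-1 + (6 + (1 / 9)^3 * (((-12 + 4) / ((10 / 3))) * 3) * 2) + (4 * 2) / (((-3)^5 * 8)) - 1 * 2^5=-32834 / 1215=-27.02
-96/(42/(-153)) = 2448/7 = 349.71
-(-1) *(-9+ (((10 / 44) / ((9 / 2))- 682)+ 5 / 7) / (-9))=415963 / 6237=66.69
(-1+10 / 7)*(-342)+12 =-942 / 7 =-134.57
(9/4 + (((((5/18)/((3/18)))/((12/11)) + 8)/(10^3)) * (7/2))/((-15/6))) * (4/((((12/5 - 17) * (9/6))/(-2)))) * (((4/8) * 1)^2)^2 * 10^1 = 402599/788400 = 0.51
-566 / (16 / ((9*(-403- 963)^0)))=-2547 / 8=-318.38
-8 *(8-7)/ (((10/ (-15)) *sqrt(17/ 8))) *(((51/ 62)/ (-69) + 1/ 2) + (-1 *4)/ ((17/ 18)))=-1090080 *sqrt(34)/ 206057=-30.85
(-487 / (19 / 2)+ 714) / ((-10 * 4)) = -1574 / 95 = -16.57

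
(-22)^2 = 484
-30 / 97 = -0.31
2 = 2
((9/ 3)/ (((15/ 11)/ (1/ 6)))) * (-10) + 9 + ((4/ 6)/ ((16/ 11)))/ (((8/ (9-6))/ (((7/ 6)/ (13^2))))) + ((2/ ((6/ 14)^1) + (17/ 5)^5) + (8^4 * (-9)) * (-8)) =59902324880497/ 202800000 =295376.36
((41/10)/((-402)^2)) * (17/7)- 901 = -10192363583/11312280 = -901.00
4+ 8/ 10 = 24/ 5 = 4.80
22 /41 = 0.54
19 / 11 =1.73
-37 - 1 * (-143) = 106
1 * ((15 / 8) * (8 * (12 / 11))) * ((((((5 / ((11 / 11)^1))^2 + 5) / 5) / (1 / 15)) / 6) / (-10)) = -270 / 11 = -24.55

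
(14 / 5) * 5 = 14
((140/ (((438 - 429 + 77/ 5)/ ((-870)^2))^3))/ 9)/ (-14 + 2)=-8782938099140625000/ 226981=-38694596019669.60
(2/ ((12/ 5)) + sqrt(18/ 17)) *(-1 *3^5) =-729 *sqrt(34)/ 17 - 405/ 2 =-452.54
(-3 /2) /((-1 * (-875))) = -3 /1750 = -0.00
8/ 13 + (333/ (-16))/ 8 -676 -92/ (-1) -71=-1093225/ 1664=-656.99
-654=-654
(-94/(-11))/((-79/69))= -6486/869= -7.46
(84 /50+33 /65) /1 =711 /325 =2.19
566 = 566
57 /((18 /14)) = 133 /3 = 44.33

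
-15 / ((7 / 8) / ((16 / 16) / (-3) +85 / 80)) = -25 / 2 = -12.50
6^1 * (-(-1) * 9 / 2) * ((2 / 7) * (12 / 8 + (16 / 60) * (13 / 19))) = 1233 / 95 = 12.98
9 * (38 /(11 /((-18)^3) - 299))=-1.14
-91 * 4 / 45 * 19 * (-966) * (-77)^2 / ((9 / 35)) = 3423155142.81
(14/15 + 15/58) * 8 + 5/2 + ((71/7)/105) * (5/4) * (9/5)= 1044689/85260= 12.25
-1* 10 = -10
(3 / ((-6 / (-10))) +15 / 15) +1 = 7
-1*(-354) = 354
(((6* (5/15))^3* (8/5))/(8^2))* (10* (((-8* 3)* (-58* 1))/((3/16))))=14848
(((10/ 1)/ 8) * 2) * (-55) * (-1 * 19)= 5225/ 2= 2612.50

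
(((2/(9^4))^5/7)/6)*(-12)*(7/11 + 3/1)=-2560/936140240347383517677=-0.00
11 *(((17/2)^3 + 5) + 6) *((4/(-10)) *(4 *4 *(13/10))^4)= -1608877231104/3125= -514840713.95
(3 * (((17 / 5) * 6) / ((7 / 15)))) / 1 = 131.14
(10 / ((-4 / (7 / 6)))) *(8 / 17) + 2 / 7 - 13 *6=-28234 / 357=-79.09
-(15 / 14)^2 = -1.15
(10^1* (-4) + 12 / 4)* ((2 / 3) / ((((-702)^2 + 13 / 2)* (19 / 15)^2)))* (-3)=33300 / 355809181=0.00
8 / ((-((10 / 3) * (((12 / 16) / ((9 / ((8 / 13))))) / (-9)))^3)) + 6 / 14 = 8173034139 / 7000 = 1167576.31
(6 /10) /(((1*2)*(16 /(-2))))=-0.04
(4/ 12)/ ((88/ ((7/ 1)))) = 7/ 264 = 0.03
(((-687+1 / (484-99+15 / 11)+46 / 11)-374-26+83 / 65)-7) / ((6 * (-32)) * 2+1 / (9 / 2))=5954034393 / 2099168500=2.84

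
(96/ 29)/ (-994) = -48/ 14413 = -0.00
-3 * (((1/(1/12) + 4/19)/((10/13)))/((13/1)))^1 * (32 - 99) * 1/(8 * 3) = 1943/190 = 10.23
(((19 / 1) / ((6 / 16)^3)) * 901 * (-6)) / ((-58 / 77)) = 674899456 / 261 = 2585821.67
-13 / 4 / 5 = -13 / 20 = -0.65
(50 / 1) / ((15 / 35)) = 350 / 3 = 116.67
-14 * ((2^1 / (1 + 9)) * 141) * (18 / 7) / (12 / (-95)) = 8037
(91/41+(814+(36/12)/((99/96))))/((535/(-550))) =-842.09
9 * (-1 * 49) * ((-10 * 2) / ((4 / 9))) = 19845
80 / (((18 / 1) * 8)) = 5 / 9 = 0.56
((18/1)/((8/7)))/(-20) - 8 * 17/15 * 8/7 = -18731/1680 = -11.15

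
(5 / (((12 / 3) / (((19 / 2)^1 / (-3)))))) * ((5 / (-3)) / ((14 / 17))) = 8075 / 1008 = 8.01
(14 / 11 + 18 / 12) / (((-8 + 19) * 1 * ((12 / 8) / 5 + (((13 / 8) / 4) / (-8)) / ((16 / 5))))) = 0.89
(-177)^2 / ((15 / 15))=31329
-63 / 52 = -1.21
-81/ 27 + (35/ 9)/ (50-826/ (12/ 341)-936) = -1315411/ 438447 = -3.00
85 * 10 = 850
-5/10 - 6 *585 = -3510.50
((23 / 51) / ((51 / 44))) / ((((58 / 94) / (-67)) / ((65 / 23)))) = -119.40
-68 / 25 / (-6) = 34 / 75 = 0.45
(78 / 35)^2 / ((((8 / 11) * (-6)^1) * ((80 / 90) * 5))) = -50193 / 196000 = -0.26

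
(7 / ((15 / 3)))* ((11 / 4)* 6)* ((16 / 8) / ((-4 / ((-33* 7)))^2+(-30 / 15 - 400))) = -12326391 / 107255530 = -0.11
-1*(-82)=82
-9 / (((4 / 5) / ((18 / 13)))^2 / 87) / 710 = -317115 / 95992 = -3.30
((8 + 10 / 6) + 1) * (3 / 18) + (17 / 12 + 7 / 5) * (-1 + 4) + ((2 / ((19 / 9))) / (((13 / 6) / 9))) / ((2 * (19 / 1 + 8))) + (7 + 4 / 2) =858107 / 44460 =19.30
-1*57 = -57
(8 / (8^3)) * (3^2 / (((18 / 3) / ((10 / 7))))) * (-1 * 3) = -45 / 448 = -0.10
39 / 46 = 0.85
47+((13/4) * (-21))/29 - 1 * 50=-621/116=-5.35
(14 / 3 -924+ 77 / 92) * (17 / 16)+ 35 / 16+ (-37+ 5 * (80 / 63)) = -1004.37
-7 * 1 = -7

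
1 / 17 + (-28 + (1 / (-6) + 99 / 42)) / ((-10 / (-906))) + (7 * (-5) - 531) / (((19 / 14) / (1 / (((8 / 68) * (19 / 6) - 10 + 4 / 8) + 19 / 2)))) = -742705499 / 214795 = -3457.74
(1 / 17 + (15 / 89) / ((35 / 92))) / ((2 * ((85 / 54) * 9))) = 3189 / 180047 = 0.02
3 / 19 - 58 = -1099 / 19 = -57.84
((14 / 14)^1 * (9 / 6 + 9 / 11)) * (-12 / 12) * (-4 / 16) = 51 / 88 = 0.58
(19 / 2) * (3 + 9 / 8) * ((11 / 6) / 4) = 17.96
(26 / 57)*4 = 104 / 57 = 1.82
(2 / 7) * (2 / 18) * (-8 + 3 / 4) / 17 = -29 / 2142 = -0.01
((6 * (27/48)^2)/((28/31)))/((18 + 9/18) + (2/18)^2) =610173/5374208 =0.11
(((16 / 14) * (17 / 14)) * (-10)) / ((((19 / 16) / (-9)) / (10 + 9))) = 97920 / 49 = 1998.37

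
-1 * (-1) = 1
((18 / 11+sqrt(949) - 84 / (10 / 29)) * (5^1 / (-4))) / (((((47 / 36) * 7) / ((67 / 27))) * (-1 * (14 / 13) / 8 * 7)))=-15455024 / 177331+17420 * sqrt(949) / 48363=-76.06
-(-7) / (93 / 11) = 0.83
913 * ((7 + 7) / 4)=6391 / 2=3195.50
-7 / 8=-0.88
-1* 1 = -1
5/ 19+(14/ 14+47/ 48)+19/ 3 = 2607/ 304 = 8.58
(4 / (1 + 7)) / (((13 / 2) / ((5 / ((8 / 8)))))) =0.38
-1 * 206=-206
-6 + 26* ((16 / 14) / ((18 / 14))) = 154 / 9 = 17.11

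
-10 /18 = -5 /9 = -0.56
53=53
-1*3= -3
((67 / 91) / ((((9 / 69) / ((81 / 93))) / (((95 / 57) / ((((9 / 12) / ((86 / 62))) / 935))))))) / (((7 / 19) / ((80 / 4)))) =470864878000 / 612157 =769189.73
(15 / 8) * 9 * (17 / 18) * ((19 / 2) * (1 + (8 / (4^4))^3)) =158765805 / 1048576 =151.41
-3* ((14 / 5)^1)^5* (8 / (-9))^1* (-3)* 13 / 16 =-3495856 / 3125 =-1118.67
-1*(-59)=59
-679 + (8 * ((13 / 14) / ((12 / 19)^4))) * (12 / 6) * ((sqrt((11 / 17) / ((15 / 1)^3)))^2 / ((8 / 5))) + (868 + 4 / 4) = 316486283903 / 1665619200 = 190.01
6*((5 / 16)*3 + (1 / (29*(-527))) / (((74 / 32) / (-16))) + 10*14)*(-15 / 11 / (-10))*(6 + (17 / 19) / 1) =1503391475979 / 1890935024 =795.05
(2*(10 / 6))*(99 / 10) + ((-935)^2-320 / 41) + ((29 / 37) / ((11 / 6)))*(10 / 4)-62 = 14587596247 / 16687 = 874189.26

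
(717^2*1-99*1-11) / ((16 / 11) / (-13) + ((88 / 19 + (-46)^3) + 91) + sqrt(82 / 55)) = -1844767978738245275 / 349014501143411007-344930792921*sqrt(4510) / 349014501143411007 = -5.29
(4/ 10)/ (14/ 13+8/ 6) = 39/ 235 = 0.17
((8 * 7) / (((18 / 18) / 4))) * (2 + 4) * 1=1344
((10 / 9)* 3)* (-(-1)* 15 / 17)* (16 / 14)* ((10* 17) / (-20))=-200 / 7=-28.57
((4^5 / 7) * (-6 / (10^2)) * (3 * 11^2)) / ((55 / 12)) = -608256 / 875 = -695.15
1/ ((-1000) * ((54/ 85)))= -17/ 10800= -0.00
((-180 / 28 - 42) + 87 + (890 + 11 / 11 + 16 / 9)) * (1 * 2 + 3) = 293375 / 63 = 4656.75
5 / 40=1 / 8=0.12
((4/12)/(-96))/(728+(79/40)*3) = -5/1056852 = -0.00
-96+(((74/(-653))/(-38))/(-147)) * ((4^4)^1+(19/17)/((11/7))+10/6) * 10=-98277766124/1023168069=-96.05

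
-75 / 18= -25 / 6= -4.17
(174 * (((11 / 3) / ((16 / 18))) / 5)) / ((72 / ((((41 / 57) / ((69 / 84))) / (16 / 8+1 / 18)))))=274659 / 323380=0.85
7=7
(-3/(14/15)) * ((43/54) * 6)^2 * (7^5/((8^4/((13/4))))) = -288564185/294912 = -978.48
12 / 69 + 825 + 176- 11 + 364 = 31146 / 23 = 1354.17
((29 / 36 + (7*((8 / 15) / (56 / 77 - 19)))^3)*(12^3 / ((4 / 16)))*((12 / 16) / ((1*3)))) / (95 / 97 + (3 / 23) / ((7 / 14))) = 3118993553363536 / 2808712870875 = 1110.47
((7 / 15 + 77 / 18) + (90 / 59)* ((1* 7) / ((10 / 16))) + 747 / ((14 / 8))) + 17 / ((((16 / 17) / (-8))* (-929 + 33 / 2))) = 6089498341 / 13567050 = 448.84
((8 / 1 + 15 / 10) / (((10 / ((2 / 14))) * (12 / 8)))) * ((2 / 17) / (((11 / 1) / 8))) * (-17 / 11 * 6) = -304 / 4235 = -0.07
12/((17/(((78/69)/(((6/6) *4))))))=78/391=0.20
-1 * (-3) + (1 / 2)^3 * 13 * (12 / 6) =25 / 4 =6.25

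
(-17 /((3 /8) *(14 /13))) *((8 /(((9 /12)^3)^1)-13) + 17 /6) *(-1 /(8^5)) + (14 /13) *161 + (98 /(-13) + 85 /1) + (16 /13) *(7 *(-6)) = 24052470467 /120766464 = 199.17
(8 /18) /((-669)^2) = 4 /4028049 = 0.00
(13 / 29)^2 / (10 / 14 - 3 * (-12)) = 1183 / 216137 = 0.01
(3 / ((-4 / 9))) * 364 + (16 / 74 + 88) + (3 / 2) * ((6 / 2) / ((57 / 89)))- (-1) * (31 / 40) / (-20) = -1328274193 / 562400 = -2361.80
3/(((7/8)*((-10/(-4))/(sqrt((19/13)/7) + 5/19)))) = 48/133 + 48*sqrt(1729)/3185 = 0.99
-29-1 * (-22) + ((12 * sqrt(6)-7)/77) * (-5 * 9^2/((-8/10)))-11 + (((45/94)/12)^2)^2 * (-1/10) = 129.23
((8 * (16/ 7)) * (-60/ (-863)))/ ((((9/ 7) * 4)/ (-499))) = -319360/ 2589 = -123.35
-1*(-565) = 565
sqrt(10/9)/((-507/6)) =-0.01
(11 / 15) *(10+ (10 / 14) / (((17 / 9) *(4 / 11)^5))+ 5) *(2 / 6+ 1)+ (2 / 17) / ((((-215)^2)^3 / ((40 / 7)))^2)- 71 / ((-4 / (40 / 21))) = 26619643842442994971844495439551429 / 249647793405897946065247500000000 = 106.63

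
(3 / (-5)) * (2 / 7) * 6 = -36 / 35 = -1.03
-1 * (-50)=50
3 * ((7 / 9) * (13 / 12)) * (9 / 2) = 91 / 8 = 11.38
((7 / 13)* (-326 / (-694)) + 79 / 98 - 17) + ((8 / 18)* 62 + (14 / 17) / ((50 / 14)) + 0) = 20029627321 / 1690948350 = 11.85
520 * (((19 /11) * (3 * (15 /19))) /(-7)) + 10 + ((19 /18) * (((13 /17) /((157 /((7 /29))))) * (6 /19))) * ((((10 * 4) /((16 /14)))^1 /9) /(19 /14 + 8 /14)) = -293.90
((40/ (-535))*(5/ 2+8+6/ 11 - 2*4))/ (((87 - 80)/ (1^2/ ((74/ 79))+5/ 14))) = -98892/ 2133901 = -0.05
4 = 4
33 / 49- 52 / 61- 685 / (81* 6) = -2307475 / 1452654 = -1.59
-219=-219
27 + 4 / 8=55 / 2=27.50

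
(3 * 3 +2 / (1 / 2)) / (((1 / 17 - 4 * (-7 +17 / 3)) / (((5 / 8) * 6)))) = 1989 / 220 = 9.04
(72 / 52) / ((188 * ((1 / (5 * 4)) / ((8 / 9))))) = 80 / 611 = 0.13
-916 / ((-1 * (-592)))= -229 / 148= -1.55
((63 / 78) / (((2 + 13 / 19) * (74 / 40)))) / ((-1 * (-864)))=665 / 3532464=0.00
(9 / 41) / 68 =9 / 2788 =0.00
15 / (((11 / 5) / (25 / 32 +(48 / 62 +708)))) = 4799175 / 992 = 4837.88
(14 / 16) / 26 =7 / 208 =0.03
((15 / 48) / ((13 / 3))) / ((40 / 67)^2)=0.20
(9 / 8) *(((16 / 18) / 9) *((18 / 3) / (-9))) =-2 / 27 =-0.07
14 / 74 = 7 / 37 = 0.19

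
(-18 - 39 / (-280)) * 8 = -142.89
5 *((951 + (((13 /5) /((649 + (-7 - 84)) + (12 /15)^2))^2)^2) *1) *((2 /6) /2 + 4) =19812.50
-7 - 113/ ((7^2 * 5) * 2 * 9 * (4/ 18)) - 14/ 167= -1178211/ 163660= -7.20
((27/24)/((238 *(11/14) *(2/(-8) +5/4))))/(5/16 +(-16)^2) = 6/255629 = 0.00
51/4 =12.75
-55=-55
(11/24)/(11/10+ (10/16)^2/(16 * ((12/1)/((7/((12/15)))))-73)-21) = -786280/34151973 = -0.02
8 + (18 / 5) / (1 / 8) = 184 / 5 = 36.80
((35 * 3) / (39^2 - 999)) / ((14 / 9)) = 15 / 116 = 0.13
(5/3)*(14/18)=35/27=1.30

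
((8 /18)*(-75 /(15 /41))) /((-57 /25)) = 39.96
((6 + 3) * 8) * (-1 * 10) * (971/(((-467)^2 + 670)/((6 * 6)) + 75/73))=-1837287360/15972107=-115.03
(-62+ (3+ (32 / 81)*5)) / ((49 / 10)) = -46190 / 3969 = -11.64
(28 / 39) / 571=28 / 22269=0.00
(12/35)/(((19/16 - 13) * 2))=-32/2205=-0.01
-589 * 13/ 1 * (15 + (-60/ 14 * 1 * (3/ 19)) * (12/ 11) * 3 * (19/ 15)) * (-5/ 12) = 11983205/ 308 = 38906.51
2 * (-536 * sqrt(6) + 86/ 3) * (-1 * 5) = -860/ 3 + 5360 * sqrt(6) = 12842.60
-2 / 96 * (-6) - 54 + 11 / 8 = -105 / 2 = -52.50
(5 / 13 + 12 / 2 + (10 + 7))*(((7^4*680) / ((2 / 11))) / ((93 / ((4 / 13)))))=10919363840 / 15717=694748.61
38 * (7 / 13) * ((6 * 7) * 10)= 8593.85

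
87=87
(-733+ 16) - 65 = -782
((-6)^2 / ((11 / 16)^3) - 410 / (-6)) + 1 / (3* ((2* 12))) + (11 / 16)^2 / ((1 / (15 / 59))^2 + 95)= 13654568453011 / 76224006144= 179.14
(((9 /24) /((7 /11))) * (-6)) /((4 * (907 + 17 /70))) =-165 /169352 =-0.00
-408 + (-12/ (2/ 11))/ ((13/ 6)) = -5700/ 13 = -438.46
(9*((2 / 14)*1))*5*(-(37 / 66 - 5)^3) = 562.45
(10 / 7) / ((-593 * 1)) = -10 / 4151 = -0.00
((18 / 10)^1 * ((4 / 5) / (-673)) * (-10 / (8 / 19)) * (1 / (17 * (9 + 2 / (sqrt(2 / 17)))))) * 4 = 6156 / 2688635 - 684 * sqrt(34) / 2688635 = 0.00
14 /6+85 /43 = 556 /129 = 4.31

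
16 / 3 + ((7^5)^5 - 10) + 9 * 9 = 4023205858991894702650 / 3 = 1341068619663964900883.33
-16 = -16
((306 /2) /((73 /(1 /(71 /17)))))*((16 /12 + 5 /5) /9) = 2023 /15549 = 0.13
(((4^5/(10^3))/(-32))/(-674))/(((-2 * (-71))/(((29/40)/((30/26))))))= 377/1794525000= 0.00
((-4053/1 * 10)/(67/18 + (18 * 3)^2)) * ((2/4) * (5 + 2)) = -510678/10511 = -48.59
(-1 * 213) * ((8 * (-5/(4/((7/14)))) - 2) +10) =-639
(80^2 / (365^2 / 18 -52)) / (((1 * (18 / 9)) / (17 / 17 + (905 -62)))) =48614400 / 132289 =367.49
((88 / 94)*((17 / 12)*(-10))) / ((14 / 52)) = -48620 / 987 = -49.26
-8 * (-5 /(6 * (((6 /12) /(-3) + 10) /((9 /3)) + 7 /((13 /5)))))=1560 /1397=1.12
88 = 88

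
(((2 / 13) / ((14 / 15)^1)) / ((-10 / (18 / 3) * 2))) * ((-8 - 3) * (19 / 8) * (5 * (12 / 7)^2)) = 84645 / 4459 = 18.98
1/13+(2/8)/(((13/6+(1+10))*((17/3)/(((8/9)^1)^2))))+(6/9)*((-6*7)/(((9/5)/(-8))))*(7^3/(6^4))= 420203333/12727611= 33.02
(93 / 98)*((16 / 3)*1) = 248 / 49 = 5.06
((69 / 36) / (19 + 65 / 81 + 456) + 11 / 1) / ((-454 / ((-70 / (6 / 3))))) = 11874667 / 13997728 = 0.85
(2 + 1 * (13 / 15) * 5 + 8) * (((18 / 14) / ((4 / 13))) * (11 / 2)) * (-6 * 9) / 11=-45279 / 28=-1617.11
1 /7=0.14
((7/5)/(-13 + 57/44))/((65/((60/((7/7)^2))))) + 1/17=-29357/569075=-0.05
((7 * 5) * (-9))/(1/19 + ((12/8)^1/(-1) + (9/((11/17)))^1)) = -131670/5209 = -25.28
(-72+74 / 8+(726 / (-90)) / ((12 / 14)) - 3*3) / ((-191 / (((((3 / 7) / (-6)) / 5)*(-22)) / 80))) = 22957 / 13752000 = 0.00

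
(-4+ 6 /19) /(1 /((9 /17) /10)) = -63 /323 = -0.20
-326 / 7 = -46.57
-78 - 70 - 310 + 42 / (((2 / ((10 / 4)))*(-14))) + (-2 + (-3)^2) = -1819 / 4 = -454.75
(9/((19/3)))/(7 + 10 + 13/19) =9/112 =0.08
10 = 10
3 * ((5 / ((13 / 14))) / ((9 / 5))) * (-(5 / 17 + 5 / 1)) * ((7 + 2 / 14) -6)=-54.30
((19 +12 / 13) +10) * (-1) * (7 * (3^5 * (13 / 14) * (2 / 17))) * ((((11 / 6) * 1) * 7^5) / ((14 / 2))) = -832184199 / 34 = -24476005.85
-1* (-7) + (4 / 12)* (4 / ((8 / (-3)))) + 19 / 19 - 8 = -1 / 2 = -0.50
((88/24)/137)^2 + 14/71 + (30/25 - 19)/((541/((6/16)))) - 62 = -16043132856877/259536981240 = -61.81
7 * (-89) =-623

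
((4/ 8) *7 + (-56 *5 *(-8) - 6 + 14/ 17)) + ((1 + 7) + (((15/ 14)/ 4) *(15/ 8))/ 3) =17109275/ 7616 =2246.49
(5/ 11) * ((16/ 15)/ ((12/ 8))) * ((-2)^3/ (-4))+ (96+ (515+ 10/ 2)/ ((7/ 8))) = 478816/ 693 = 690.93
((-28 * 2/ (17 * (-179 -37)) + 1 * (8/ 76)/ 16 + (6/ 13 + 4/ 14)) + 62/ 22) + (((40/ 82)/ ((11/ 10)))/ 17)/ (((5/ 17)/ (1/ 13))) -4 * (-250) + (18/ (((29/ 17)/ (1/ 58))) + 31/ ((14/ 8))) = 351403764590525/ 344010868344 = 1021.49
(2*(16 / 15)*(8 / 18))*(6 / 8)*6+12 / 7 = 628 / 105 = 5.98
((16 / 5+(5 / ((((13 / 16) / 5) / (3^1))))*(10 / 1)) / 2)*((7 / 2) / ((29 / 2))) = 210728 / 1885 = 111.79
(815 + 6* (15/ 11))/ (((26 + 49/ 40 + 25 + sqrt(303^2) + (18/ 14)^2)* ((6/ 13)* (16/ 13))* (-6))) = -374922275/ 553988952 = -0.68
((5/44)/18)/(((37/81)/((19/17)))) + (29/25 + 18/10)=4117423/1383800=2.98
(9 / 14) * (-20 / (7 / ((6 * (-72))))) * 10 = 388800 / 49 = 7934.69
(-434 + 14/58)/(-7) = 1797/29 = 61.97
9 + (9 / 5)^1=54 / 5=10.80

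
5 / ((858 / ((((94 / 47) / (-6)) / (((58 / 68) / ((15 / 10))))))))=-85 / 24882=-0.00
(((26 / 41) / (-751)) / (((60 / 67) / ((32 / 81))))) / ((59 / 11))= -153296 / 2207252835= -0.00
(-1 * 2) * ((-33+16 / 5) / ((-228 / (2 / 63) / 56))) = -1192 / 2565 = -0.46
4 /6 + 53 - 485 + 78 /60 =-12901 /30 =-430.03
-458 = -458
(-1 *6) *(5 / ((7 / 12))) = -360 / 7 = -51.43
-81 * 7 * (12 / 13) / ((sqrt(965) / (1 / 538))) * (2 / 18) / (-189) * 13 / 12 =sqrt(965) / 1557510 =0.00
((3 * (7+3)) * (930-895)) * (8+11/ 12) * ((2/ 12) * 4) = 18725/ 3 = 6241.67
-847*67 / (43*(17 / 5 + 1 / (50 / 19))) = -405350 / 1161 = -349.14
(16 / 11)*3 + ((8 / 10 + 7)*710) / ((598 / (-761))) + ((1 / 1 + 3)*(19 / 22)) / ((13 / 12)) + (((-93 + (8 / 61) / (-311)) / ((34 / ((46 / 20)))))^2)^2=-373083482568428768212190872871 / 68162380968334120193440000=-5473.45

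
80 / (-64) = -5 / 4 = -1.25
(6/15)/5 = 2/25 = 0.08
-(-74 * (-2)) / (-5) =148 / 5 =29.60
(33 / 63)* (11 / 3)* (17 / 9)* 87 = 59653 / 189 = 315.62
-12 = -12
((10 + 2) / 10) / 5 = 6 / 25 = 0.24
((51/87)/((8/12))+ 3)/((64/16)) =225/232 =0.97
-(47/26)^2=-2209/676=-3.27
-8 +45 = 37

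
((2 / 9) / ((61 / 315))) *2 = 140 / 61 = 2.30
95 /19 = 5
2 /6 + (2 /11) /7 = 83 /231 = 0.36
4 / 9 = 0.44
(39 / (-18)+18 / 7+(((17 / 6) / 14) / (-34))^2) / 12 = 11425 / 338688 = 0.03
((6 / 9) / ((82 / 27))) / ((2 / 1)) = 9 / 82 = 0.11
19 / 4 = 4.75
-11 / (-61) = 11 / 61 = 0.18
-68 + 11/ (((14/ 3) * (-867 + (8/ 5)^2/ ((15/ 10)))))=-61784419/ 908558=-68.00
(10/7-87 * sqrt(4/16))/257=-589/3598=-0.16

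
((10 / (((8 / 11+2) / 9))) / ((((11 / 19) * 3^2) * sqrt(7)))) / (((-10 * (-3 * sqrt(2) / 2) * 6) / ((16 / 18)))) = 0.02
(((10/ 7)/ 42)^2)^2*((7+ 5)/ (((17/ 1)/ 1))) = 2500/ 2646043659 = 0.00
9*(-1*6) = -54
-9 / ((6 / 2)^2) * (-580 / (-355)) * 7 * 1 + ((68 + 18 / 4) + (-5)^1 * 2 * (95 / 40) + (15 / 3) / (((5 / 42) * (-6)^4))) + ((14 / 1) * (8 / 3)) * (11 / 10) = 6012667 / 76680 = 78.41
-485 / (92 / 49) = -23765 / 92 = -258.32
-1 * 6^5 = -7776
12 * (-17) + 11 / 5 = -1009 / 5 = -201.80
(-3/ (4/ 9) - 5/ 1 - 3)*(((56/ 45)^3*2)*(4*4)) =-82890752/ 91125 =-909.64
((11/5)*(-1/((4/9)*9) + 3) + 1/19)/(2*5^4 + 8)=0.00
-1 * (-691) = 691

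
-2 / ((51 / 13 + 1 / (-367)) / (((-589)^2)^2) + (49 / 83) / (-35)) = 476594128961743130 / 4019468549746517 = 118.57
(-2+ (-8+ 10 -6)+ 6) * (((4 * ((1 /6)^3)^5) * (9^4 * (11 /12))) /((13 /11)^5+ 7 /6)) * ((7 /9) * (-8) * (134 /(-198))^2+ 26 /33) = 0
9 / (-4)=-2.25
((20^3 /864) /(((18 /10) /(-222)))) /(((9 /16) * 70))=-148000 /5103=-29.00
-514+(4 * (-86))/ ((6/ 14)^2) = -21482/ 9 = -2386.89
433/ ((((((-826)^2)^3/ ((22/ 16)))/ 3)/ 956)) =3415071/ 635199693098241152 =0.00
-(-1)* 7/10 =7/10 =0.70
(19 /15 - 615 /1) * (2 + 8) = -18412 /3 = -6137.33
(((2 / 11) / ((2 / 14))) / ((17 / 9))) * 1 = 126 / 187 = 0.67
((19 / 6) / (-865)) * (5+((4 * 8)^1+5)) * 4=-532 / 865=-0.62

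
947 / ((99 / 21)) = 6629 / 33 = 200.88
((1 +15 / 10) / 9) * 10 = 25 / 9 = 2.78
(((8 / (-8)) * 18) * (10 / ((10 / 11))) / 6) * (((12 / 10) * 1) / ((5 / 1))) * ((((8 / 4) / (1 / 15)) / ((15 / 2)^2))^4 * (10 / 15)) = -180224 / 421875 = -0.43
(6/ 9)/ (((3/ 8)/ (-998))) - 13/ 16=-255605/ 144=-1775.03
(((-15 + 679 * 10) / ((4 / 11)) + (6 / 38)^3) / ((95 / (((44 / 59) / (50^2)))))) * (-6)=-0.35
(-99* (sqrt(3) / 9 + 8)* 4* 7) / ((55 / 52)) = -104832 / 5 -1456* sqrt(3) / 5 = -21470.77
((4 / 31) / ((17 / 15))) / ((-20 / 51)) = -9 / 31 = -0.29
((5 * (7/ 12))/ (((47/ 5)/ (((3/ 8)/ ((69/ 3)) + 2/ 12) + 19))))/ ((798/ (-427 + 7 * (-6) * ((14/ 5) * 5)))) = -268695875/ 35491392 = -7.57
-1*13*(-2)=26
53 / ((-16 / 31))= -1643 / 16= -102.69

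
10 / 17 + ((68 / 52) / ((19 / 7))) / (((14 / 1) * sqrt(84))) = 17 * sqrt(21) / 20748 + 10 / 17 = 0.59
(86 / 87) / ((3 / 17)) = 1462 / 261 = 5.60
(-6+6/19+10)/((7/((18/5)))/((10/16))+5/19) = 738/577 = 1.28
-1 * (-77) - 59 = 18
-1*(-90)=90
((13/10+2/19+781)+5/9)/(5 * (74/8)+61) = 2677726/366795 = 7.30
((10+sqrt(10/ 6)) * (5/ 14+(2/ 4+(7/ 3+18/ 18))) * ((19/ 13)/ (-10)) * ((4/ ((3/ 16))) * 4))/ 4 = -107008/ 819 - 53504 * sqrt(15)/ 12285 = -147.52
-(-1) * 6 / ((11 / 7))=42 / 11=3.82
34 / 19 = 1.79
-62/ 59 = -1.05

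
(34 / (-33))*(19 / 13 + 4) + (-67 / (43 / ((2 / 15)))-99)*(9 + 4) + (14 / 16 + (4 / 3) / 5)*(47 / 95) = -30253690983 / 23366200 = -1294.76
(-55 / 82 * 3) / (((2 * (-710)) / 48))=198 / 2911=0.07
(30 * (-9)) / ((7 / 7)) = -270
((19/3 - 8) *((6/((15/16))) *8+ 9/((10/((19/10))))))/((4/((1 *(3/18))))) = -5291/1440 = -3.67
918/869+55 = 48713/869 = 56.06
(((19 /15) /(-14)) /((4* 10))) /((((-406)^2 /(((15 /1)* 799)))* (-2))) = 15181 /184616320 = 0.00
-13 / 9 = -1.44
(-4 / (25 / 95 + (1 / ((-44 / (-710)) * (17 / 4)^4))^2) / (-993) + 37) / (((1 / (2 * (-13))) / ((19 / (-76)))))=2035342427579361433 / 8459494759787130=240.60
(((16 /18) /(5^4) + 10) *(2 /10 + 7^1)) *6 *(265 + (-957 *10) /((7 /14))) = -203878992 /25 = -8155159.68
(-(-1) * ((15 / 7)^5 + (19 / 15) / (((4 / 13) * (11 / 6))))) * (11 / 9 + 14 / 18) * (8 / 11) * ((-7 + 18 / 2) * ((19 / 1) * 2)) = 53311008032 / 10168235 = 5242.90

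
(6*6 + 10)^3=97336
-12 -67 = -79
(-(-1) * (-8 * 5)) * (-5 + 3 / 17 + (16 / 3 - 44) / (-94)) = 176.49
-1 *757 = -757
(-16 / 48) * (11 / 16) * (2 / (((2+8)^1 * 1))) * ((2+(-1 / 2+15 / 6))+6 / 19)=-451 / 2280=-0.20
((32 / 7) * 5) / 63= 160 / 441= 0.36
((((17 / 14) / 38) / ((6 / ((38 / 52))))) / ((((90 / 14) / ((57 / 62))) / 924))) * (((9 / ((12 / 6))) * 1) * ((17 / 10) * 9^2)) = 102742101 / 322400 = 318.68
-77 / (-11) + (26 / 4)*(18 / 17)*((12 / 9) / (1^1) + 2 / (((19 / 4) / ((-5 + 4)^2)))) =6161 / 323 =19.07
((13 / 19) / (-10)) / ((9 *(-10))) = 13 / 17100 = 0.00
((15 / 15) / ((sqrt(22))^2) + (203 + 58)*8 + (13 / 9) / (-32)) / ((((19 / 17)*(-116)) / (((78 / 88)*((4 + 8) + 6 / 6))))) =-19004277305 / 102406656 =-185.58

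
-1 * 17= -17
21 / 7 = 3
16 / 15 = 1.07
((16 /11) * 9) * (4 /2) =288 /11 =26.18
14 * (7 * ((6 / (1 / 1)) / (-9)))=-65.33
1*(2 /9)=2 /9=0.22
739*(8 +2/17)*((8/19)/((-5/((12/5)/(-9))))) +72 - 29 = 1435033/8075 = 177.71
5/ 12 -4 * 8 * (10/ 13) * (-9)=34625/ 156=221.96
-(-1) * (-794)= -794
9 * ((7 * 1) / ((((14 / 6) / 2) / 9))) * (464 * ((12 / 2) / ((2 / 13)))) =8794656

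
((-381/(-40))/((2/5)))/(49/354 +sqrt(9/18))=-3304413/482056 +11936349 * sqrt(2)/482056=28.16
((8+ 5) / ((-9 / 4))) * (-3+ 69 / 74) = 442 / 37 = 11.95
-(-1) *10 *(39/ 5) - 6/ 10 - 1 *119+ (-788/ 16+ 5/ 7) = -12619/ 140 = -90.14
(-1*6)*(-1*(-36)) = -216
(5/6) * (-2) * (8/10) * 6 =-8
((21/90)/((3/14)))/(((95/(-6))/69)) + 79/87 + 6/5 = -108983/41325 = -2.64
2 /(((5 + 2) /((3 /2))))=3 /7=0.43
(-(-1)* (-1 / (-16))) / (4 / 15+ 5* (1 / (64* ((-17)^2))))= 17340 / 74059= 0.23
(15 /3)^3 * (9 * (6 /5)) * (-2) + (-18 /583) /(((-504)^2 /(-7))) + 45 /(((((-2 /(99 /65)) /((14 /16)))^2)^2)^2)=-27126149231178995493886003225439 /10053234530467058810880000000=-2698.25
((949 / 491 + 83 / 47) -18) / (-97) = 330030 / 2238469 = 0.15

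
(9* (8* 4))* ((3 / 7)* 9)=7776 / 7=1110.86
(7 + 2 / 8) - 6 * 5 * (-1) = 149 / 4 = 37.25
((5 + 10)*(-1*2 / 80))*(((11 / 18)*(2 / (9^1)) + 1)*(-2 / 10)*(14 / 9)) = 161 / 1215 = 0.13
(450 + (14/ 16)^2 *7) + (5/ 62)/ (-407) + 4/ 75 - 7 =27156579077/ 60561600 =448.41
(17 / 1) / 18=17 / 18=0.94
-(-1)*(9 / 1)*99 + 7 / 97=86434 / 97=891.07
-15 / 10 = -1.50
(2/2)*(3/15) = 1/5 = 0.20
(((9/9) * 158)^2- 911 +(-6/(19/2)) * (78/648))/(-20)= -411305/342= -1202.65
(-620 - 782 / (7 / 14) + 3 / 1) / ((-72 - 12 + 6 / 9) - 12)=6543 / 286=22.88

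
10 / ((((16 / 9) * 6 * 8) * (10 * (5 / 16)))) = 0.04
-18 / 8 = -9 / 4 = -2.25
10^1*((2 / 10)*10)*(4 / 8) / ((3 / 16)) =160 / 3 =53.33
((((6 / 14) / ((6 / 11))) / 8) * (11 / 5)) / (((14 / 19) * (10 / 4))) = 2299 / 19600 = 0.12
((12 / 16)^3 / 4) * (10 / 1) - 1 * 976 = -124793 / 128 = -974.95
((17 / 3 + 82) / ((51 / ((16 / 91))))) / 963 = 4208 / 13407849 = 0.00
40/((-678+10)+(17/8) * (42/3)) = -160/2553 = -0.06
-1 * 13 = -13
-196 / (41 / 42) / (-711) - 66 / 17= -594674 / 165189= -3.60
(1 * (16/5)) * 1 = 16/5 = 3.20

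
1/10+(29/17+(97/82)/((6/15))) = 66399/13940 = 4.76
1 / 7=0.14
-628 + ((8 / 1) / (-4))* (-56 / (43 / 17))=-25100 / 43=-583.72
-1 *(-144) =144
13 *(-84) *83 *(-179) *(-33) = -535386852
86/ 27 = 3.19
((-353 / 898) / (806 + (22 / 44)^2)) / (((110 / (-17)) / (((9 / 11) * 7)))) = 126021 / 292018375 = 0.00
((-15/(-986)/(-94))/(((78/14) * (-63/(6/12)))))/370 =1/1604916144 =0.00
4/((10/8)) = 16/5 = 3.20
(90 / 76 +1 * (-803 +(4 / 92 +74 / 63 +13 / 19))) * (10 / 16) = -220224185 / 440496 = -499.95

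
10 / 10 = 1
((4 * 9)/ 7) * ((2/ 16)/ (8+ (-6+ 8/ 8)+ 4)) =9/ 98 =0.09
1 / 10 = 0.10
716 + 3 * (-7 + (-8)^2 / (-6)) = 663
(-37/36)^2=1369/1296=1.06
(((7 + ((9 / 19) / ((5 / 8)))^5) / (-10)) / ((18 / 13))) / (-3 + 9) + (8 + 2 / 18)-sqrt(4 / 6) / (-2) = sqrt(6) / 6 + 67053915542659 / 8356834125000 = 8.43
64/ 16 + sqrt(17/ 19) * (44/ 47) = 44 * sqrt(323)/ 893 + 4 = 4.89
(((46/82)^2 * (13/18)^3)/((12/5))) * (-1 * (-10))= 29055325/58821552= 0.49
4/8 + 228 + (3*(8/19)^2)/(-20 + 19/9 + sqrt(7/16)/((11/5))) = 1182233465623/5174561726-3421440*sqrt(7)/18110966041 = 228.47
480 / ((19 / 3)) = 1440 / 19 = 75.79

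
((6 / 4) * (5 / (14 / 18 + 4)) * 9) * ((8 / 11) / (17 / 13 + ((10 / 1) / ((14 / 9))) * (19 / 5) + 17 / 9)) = 796068 / 2140325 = 0.37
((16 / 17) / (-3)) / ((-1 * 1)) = 16 / 51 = 0.31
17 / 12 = 1.42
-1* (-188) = 188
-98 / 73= -1.34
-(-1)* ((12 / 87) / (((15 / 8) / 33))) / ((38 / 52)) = 9152 / 2755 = 3.32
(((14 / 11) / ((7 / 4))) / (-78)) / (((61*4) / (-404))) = 404 / 26169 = 0.02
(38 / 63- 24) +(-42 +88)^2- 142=122888 / 63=1950.60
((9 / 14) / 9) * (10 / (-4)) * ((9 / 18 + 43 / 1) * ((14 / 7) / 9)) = -145 / 84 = -1.73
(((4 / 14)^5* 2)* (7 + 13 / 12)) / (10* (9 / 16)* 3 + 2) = 12416 / 7613571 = 0.00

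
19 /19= 1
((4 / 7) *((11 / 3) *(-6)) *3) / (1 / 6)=-226.29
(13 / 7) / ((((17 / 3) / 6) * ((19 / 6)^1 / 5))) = 7020 / 2261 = 3.10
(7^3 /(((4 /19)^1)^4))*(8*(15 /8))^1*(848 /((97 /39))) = 1385926693515 /1552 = 892994003.55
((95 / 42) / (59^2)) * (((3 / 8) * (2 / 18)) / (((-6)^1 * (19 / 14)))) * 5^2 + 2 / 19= 3005209 / 28572048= 0.11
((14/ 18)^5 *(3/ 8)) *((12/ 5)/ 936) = 0.00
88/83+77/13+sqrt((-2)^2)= 9693/1079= 8.98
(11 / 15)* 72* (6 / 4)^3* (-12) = -10692 / 5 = -2138.40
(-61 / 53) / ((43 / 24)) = -1464 / 2279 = -0.64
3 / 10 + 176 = 1763 / 10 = 176.30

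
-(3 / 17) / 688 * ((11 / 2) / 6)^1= -11 / 46784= -0.00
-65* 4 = -260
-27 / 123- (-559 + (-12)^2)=17006 / 41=414.78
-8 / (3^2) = -8 / 9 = -0.89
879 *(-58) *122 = -6219804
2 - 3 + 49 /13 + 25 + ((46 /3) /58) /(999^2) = 31344217706 /1128739131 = 27.77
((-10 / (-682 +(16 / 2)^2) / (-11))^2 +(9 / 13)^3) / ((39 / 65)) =42111692270 / 76147147791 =0.55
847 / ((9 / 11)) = 1035.22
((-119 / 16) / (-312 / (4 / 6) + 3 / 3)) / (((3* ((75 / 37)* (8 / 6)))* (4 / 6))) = 4403 / 1494400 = 0.00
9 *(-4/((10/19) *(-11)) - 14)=-6588/55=-119.78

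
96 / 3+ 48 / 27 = 304 / 9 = 33.78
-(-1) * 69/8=69/8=8.62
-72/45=-8/5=-1.60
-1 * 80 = -80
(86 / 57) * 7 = 602 / 57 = 10.56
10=10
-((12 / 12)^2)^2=-1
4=4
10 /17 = 0.59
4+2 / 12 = 25 / 6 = 4.17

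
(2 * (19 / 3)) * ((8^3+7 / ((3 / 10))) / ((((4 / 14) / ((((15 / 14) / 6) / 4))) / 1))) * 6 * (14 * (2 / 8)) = 533995 / 24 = 22249.79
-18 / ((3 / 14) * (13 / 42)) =-3528 / 13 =-271.38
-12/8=-3/2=-1.50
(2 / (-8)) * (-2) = 1 / 2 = 0.50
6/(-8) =-3/4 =-0.75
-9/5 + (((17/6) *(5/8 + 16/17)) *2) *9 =3123/40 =78.08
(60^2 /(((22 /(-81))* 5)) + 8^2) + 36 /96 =-227615 /88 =-2586.53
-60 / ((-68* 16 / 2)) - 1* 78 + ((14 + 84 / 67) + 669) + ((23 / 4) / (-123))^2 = 167181771293 / 275710896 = 606.37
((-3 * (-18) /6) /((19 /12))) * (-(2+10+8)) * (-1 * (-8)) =-17280 /19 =-909.47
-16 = -16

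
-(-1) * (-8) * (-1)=8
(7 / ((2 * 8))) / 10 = 7 / 160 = 0.04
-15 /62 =-0.24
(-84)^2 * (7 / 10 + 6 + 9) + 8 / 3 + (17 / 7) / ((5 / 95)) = 11636941 / 105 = 110828.01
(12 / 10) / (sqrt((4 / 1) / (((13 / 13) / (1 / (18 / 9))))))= 0.85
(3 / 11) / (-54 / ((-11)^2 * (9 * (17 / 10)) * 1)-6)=-187 / 4134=-0.05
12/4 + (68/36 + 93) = 881/9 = 97.89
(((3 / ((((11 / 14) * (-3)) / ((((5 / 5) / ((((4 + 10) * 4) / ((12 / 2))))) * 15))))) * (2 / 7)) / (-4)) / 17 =0.01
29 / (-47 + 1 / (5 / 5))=-29 / 46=-0.63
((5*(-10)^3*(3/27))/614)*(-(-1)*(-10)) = 9.05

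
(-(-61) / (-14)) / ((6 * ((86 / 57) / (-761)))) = 881999 / 2408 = 366.28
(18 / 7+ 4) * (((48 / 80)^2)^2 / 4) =1863 / 8750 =0.21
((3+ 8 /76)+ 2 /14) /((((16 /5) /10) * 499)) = 0.02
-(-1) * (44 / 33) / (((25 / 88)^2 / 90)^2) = 25906839552 / 15625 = 1658037.73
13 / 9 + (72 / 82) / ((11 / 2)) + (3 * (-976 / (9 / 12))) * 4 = -63378833 / 4059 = -15614.40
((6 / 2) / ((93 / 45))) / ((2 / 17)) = 765 / 62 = 12.34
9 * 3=27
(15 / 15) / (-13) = -1 / 13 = -0.08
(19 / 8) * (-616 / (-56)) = 209 / 8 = 26.12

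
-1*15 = -15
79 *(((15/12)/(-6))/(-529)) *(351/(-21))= -15405/29624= -0.52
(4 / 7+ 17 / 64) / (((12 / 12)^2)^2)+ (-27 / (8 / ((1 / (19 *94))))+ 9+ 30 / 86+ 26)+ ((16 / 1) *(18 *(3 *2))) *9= 268159663501 / 17202752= 15588.18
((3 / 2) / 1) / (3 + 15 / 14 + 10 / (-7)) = 21 / 37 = 0.57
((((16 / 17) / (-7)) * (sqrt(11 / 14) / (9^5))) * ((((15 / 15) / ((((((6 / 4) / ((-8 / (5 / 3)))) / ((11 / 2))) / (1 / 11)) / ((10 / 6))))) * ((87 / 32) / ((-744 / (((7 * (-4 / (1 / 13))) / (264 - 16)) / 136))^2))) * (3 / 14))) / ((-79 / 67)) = -0.00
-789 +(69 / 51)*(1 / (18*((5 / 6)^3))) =-1676349 / 2125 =-788.87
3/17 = 0.18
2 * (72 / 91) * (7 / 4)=36 / 13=2.77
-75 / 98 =-0.77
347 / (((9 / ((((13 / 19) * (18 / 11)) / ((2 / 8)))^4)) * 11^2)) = 29593093091328 / 230871601081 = 128.18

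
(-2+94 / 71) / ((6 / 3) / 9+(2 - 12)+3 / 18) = 864 / 12283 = 0.07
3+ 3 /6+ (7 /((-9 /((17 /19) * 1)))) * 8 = -707 /342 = -2.07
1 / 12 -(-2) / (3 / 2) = 17 / 12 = 1.42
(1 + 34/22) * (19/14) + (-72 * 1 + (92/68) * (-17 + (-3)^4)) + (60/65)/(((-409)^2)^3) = 205318592585364238586/11379542624025818671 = 18.04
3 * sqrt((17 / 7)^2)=51 / 7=7.29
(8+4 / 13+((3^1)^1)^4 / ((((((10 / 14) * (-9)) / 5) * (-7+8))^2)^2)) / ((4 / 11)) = 439571 / 4212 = 104.36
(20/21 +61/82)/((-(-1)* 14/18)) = 8763/4018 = 2.18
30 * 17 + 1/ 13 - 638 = -127.92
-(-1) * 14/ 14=1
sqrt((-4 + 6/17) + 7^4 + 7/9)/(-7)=-sqrt(6237538)/357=-7.00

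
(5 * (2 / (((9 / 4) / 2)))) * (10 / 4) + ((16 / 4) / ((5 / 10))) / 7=1472 / 63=23.37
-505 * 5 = -2525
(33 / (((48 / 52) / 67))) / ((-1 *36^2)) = -9581 / 5184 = -1.85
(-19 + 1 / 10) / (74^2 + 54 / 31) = -5859 / 1698100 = -0.00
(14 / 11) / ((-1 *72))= -7 / 396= -0.02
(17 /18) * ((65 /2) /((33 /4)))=1105 /297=3.72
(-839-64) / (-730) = 903 / 730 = 1.24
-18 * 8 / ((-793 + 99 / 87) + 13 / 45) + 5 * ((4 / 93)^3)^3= 0.18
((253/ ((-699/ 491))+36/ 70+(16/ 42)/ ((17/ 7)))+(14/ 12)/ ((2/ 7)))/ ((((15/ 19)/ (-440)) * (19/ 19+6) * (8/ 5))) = 60137887601/ 6987204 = 8606.86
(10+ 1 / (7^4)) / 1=24011 / 2401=10.00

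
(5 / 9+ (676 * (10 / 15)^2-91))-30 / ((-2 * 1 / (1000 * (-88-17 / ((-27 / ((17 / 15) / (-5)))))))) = -35692130 / 27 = -1321930.74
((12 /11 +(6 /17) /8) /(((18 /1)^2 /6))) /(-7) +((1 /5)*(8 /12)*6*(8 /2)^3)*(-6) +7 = -141467663 /471240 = -300.20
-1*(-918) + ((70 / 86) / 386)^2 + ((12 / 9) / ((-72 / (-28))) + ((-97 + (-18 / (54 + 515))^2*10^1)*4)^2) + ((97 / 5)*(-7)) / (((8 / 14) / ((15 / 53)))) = 3127471693918641312795611579 / 20661898519175125983102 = 151364.20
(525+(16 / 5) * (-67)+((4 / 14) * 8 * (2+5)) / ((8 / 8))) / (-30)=-1633 / 150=-10.89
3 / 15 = 1 / 5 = 0.20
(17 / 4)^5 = 1419857 / 1024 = 1386.58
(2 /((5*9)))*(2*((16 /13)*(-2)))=-128 /585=-0.22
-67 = -67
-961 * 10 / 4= -4805 / 2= -2402.50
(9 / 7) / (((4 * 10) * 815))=9 / 228200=0.00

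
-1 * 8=-8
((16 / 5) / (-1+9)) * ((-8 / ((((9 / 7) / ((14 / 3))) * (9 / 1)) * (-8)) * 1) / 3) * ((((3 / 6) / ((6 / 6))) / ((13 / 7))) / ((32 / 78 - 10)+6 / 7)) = -0.00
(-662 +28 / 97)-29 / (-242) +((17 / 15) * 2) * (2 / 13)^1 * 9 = -1004674239 / 1525810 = -658.45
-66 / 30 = -11 / 5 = -2.20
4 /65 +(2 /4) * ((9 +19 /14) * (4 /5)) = 4.20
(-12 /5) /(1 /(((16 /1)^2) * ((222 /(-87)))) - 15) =0.16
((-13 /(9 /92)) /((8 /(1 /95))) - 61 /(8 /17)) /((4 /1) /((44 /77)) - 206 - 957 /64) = 0.61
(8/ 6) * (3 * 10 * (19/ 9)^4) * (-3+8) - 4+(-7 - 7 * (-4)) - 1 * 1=3988.60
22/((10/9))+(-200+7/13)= -11678/65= -179.66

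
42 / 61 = 0.69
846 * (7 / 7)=846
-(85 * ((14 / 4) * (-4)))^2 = -1416100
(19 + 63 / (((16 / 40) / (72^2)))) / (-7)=-816499 / 7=-116642.71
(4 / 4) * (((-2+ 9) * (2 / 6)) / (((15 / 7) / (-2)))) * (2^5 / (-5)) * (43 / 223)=134848 / 50175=2.69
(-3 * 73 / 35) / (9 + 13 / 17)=-3723 / 5810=-0.64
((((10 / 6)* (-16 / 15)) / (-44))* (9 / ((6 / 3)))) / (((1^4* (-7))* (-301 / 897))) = 1794 / 23177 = 0.08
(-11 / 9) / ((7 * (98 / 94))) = -517 / 3087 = -0.17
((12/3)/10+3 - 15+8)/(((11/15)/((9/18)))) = -27/11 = -2.45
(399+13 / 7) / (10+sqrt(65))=5612 / 49 - 2806* sqrt(65) / 245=22.19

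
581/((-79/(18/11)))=-10458/869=-12.03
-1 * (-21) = 21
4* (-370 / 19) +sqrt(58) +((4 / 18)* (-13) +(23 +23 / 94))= -49.92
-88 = -88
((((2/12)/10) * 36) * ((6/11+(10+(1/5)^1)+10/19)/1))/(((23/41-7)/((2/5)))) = -482939/1149500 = -0.42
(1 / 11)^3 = 1 / 1331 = 0.00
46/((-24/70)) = -805/6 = -134.17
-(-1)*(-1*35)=-35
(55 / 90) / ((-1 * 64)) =-11 / 1152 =-0.01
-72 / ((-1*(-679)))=-72 / 679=-0.11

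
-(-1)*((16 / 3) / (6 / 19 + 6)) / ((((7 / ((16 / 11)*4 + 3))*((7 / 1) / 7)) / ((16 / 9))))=58976 / 31185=1.89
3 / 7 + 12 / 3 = 31 / 7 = 4.43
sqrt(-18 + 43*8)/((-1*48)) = -sqrt(326)/48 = -0.38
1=1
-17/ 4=-4.25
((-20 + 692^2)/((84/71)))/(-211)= -8499481/4431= -1918.19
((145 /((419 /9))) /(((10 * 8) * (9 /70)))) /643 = 1015 /2155336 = 0.00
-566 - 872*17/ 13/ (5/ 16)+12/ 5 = -273818/ 65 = -4212.58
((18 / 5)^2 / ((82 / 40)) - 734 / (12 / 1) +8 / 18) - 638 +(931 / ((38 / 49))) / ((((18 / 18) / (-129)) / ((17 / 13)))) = -4873932263 / 23985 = -203207.52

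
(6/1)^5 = 7776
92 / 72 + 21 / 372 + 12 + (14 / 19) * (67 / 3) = 631675 / 21204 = 29.79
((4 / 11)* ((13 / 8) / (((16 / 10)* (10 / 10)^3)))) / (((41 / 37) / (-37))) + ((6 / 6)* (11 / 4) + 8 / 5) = -287977 / 36080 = -7.98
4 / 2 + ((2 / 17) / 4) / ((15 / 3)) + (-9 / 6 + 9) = 808 / 85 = 9.51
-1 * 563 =-563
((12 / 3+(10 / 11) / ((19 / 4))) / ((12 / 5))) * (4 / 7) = 1460 / 1463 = 1.00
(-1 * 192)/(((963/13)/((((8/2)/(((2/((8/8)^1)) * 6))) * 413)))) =-343616/963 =-356.82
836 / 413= 2.02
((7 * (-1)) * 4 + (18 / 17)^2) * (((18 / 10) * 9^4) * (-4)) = 1834770528 / 1445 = 1269737.39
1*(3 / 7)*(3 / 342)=1 / 266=0.00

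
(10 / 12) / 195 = 1 / 234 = 0.00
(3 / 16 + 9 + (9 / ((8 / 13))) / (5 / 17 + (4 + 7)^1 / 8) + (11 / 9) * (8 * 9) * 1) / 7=384809 / 25424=15.14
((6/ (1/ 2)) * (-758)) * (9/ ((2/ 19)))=-777708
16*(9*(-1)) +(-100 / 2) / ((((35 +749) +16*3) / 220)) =-16351 / 104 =-157.22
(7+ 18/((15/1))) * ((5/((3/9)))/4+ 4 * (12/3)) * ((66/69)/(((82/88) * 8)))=9559/460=20.78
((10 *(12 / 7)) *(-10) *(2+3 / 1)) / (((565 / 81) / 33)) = -3207600 / 791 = -4055.12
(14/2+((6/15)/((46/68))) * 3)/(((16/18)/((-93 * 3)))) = -2533599/920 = -2753.91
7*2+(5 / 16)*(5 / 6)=1369 / 96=14.26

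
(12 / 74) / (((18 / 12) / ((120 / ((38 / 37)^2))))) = 4440 / 361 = 12.30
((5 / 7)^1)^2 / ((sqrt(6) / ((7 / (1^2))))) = 25 * sqrt(6) / 42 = 1.46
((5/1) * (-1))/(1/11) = -55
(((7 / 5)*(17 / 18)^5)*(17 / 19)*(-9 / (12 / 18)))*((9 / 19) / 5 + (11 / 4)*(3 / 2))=-180621428827 / 3368563200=-53.62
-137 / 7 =-19.57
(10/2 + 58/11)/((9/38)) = 4294/99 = 43.37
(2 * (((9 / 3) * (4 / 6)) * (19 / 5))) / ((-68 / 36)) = -684 / 85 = -8.05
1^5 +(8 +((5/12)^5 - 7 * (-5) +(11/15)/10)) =274249517/6220800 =44.09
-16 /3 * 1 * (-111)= 592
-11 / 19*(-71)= 781 / 19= 41.11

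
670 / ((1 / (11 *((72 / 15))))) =35376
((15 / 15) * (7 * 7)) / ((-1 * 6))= -49 / 6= -8.17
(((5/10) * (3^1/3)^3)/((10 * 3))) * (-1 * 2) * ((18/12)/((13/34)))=-17/130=-0.13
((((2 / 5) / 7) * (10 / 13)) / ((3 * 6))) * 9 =2 / 91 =0.02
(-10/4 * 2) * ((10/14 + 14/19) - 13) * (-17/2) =-65280/133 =-490.83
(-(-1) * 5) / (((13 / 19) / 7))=51.15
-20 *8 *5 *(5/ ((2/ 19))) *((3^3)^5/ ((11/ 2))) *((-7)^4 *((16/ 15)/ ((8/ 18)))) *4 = -2285089006893381.82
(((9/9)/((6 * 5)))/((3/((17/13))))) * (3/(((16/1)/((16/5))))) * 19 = 323/1950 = 0.17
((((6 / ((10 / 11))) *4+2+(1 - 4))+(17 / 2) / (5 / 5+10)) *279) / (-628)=-803241 / 69080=-11.63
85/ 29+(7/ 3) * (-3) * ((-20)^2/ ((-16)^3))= 26835/ 7424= 3.61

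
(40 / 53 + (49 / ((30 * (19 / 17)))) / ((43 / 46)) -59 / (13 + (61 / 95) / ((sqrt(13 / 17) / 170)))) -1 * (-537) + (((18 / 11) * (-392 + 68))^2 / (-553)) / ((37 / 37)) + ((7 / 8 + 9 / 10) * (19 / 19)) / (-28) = 623679628117689116363 / 20119166480536384800 -2324954 * sqrt(221) / 72331975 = 30.52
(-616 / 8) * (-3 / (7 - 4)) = 77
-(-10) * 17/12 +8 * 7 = 421/6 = 70.17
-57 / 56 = -1.02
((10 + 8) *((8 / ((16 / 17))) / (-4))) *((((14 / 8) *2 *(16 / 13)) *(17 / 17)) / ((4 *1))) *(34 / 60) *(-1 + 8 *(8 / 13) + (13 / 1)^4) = -563421684 / 845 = -666771.22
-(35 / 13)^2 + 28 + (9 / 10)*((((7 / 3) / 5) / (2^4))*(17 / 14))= 5619819 / 270400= 20.78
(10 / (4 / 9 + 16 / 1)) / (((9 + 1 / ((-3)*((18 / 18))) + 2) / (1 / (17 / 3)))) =0.01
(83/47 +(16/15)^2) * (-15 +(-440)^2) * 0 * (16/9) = 0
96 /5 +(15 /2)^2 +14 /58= 75.69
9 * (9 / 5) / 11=81 / 55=1.47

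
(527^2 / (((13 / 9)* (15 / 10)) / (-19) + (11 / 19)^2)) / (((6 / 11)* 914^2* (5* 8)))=1102861859 / 16006187360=0.07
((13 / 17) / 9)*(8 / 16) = 13 / 306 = 0.04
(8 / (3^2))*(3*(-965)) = -7720 / 3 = -2573.33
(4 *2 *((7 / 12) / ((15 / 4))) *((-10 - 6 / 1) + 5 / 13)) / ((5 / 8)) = -90944 / 2925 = -31.09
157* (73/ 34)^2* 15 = 12549795/ 1156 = 10856.22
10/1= 10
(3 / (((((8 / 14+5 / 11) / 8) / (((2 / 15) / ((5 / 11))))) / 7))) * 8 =758912 / 1975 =384.26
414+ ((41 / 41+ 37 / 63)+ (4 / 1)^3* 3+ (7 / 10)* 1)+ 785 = 877771 / 630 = 1393.29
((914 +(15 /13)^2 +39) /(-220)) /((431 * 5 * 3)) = -7331 /10925850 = -0.00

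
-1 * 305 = -305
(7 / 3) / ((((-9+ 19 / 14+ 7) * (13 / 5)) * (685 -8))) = -490 / 237627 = -0.00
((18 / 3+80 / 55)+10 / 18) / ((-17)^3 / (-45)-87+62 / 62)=3965 / 11473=0.35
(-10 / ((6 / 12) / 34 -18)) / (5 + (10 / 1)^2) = 136 / 25683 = 0.01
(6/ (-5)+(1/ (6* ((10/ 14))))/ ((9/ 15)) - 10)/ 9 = -973/ 810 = -1.20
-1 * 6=-6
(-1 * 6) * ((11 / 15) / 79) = -22 / 395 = -0.06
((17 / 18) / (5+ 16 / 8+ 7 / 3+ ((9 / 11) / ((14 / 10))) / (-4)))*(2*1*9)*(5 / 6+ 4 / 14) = 17578 / 8489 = 2.07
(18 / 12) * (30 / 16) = 45 / 16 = 2.81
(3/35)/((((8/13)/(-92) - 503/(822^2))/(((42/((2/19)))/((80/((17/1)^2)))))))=-2496024162801/150176500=-16620.60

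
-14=-14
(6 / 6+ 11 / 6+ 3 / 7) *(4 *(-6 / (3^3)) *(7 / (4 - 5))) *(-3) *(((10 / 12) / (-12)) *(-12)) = -1370 / 27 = -50.74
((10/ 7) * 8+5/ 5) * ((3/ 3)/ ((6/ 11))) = 319/ 14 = 22.79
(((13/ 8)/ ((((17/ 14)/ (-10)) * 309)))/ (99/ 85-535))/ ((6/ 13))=29575/ 168254208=0.00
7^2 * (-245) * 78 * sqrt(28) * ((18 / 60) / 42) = -13377 * sqrt(7) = -35392.22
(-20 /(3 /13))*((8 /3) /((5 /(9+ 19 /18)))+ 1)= -551.46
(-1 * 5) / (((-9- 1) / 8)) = 4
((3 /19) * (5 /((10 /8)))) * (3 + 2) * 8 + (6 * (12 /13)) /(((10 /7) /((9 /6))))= 38382 /1235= 31.08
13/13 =1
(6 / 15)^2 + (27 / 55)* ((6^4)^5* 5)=2467906947042508844 / 275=8974207080154577.61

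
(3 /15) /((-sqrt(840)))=-sqrt(210) /2100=-0.01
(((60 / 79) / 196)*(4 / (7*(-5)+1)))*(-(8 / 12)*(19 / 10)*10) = 380 / 65807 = 0.01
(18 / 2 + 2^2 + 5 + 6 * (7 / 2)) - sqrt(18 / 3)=39 - sqrt(6)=36.55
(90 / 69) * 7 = 210 / 23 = 9.13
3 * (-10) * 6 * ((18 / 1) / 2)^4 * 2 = -2361960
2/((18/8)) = 8/9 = 0.89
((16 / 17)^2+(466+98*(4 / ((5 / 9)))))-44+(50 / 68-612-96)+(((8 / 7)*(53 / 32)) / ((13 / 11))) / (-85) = 221543967 / 525980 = 421.20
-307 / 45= -6.82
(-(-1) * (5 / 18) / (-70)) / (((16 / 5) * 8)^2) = -25 / 4128768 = -0.00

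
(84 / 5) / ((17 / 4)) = 336 / 85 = 3.95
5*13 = 65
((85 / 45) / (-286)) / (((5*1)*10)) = -17 / 128700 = -0.00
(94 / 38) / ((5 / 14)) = 6.93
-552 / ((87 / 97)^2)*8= -13850048 / 2523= -5489.52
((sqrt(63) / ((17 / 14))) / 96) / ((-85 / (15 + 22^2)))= -3493 * sqrt(7) / 23120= -0.40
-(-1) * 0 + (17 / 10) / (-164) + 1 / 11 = 1453 / 18040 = 0.08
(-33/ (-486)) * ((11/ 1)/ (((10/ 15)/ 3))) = 121/ 36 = 3.36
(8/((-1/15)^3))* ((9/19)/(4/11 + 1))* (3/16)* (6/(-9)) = 22275/19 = 1172.37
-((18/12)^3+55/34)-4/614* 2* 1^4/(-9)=-1875533/375768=-4.99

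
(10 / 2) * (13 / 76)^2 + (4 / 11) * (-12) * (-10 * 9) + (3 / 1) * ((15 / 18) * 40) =492.87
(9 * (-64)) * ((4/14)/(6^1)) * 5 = -960/7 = -137.14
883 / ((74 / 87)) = 1038.12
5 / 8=0.62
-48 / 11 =-4.36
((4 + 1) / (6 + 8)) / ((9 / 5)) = 25 / 126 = 0.20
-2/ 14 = -1/ 7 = -0.14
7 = 7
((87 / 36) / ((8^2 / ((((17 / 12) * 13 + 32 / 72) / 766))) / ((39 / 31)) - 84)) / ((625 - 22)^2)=255983 / 76338080581680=0.00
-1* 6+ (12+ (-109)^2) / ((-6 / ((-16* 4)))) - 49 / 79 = 30063935 / 237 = 126852.05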